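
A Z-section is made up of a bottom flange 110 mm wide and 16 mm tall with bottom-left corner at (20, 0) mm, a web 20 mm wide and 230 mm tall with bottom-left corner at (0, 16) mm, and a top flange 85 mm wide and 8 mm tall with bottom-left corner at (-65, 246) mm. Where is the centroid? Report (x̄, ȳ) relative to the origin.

x̄ = 23.11 mm, ȳ = 111.74 mm

bottom flange: A = 110 × 16 = 1760.00, centroid at (75.00, 8.00).
web: A = 20 × 230 = 4600.00, centroid at (10.00, 131.00).
top flange: A = 85 × 8 = 680.00, centroid at (-22.50, 250.00).
ΣA = 7040.00 mm²
ΣAx̄ = (1760.00)(75.00) + (4600.00)(10.00) + (680.00)(-22.50) = 162700.00 mm³
ΣAȳ = (1760.00)(8.00) + (4600.00)(131.00) + (680.00)(250.00) = 786680.00 mm³
x̄ = 162700.00 / 7040.00 = 23.11 mm
ȳ = 786680.00 / 7040.00 = 111.74 mm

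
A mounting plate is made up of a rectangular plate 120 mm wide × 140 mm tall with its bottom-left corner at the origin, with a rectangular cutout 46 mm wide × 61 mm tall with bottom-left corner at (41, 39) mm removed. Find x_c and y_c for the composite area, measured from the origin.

Part | A | x̄ᵢ | ȳᵢ | A·x̄ᵢ | A·ȳᵢ
plate | 16800.00 | 60.00 | 70.00 | 1008000.00 | 1176000.00
hole | -2806.00 | 64.00 | 69.50 | -179584.00 | -195017.00
Σ | 13994.00 |  |  | 828416.00 | 980983.00
x_c = 828416.00 / 13994.00 = 59.20 mm
y_c = 980983.00 / 13994.00 = 70.10 mm

x_c = 59.20 mm, y_c = 70.10 mm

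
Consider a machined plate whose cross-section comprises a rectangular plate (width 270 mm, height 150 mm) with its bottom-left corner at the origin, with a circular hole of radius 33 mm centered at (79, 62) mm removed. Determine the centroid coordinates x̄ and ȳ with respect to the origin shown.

x̄ = 140.17 mm, ȳ = 76.20 mm

plate: A = 270 × 150 = 40500.00, centroid at (135.00, 75.00).
hole: A = −π·33² = -3421.19, centroid at (79.00, 62.00).
ΣA = 37078.81 mm², ΣAx̄ = 5197225.64 mm³, ΣAȳ = 2825385.95 mm³.
x̄ = 5197225.64/37078.81 = 140.17 mm; ȳ = 2825385.95/37078.81 = 76.20 mm.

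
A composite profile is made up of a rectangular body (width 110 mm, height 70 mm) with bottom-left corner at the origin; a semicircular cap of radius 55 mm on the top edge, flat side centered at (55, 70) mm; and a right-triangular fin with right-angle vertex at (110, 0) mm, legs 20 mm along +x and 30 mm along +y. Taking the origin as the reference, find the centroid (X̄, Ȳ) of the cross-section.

Part | A | x̄ᵢ | ȳᵢ | A·x̄ᵢ | A·ȳᵢ
rectangular body | 7700.00 | 55.00 | 35.00 | 423500.00 | 269500.00
semicircular top | 4751.66 | 55.00 | 93.34 | 261341.24 | 443532.79
triangular fin | 300.00 | 116.67 | 10.00 | 35000.00 | 3000.00
Σ | 12751.66 |  |  | 719841.24 | 716032.79
X̄ = 719841.24 / 12751.66 = 56.45 mm
Ȳ = 716032.79 / 12751.66 = 56.15 mm

X̄ = 56.45 mm, Ȳ = 56.15 mm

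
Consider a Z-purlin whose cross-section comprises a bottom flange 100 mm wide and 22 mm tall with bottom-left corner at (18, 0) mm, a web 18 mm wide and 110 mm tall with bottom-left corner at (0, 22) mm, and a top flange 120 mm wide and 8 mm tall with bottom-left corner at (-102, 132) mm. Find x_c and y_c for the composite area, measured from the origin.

x_c = 24.73 mm, y_c = 59.77 mm

bottom flange: A = 100 × 22 = 2200.00, centroid at (68.00, 11.00).
web: A = 18 × 110 = 1980.00, centroid at (9.00, 77.00).
top flange: A = 120 × 8 = 960.00, centroid at (-42.00, 136.00).
ΣA = 5140.00 mm², ΣAx_c = 127100.00 mm³, ΣAy_c = 307220.00 mm³.
x_c = 127100.00/5140.00 = 24.73 mm; y_c = 307220.00/5140.00 = 59.77 mm.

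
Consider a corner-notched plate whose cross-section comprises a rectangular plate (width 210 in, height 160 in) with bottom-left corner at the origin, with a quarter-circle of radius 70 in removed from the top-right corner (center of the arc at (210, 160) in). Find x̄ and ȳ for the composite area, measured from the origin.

x̄ = 95.26 in, ȳ = 73.49 in

Part | A | x̄ᵢ | ȳᵢ | A·x̄ᵢ | A·ȳᵢ
plate | 33600.00 | 105.00 | 80.00 | 3528000.00 | 2688000.00
removed quarter-circle | -3848.45 | 180.29 | 130.29 | -693841.38 | -501418.83
Σ | 29751.55 |  |  | 2834158.62 | 2186581.17
x̄ = 2834158.62 / 29751.55 = 95.26 in
ȳ = 2186581.17 / 29751.55 = 73.49 in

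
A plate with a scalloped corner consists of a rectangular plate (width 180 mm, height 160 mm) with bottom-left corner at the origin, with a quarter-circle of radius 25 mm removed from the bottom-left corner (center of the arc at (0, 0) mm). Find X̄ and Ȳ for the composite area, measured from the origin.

X̄ = 91.38 mm, Ȳ = 81.20 mm

Part | A | x̄ᵢ | ȳᵢ | A·x̄ᵢ | A·ȳᵢ
plate | 28800.00 | 90.00 | 80.00 | 2592000.00 | 2304000.00
removed quarter-circle | -490.87 | 10.61 | 10.61 | -5208.33 | -5208.33
Σ | 28309.13 |  |  | 2586791.67 | 2298791.67
X̄ = 2586791.67 / 28309.13 = 91.38 mm
Ȳ = 2298791.67 / 28309.13 = 81.20 mm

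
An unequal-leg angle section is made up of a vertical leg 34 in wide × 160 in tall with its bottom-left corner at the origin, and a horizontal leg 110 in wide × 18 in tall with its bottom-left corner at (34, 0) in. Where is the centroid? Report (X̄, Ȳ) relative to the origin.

vertical leg: A = 34 × 160 = 5440.00, centroid at (17.00, 80.00).
horizontal leg: A = 110 × 18 = 1980.00, centroid at (89.00, 9.00).
ΣA = 7420.00 in², ΣAX̄ = 268700.00 in³, ΣAȲ = 453020.00 in³.
X̄ = 268700.00/7420.00 = 36.21 in; Ȳ = 453020.00/7420.00 = 61.05 in.

X̄ = 36.21 in, Ȳ = 61.05 in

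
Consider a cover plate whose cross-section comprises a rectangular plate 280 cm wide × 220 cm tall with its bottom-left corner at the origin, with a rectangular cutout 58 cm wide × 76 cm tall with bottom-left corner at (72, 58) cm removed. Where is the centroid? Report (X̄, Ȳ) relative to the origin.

plate: A = 280 × 220 = 61600.00, centroid at (140.00, 110.00).
hole: A = −(58 × 76) = -4408.00, centroid at (101.00, 96.00).
ΣA = 57192.00 cm², ΣAX̄ = 8178792.00 cm³, ΣAȲ = 6352832.00 cm³.
X̄ = 8178792.00/57192.00 = 143.01 cm; Ȳ = 6352832.00/57192.00 = 111.08 cm.

X̄ = 143.01 cm, Ȳ = 111.08 cm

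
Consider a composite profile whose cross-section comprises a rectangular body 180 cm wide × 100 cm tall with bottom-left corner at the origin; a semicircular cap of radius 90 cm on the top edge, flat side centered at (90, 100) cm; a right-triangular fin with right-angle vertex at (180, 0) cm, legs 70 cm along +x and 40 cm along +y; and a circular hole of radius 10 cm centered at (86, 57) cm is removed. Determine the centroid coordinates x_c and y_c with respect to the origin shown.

x_c = 95.03 cm, y_c = 83.60 cm

rectangular body: A = 180 × 100 = 18000.00, centroid at (90.00, 50.00).
semicircular top: A = ½π·90² = 12723.45, centroid at (90.00, 138.20).
triangular fin: A = ½·70·40 = 1400.00, centroid at (203.33, 13.33).
hole: A = −π·10² = -314.16, centroid at (86.00, 57.00).
ΣA = 31809.29 cm², ΣAx_c = 3022759.49 cm³, ΣAy_c = 2659104.61 cm³.
x_c = 3022759.49/31809.29 = 95.03 cm; y_c = 2659104.61/31809.29 = 83.60 cm.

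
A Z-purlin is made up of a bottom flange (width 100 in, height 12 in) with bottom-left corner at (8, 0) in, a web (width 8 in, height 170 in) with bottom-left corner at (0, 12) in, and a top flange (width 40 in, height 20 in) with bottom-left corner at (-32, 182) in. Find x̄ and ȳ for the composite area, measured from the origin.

bottom flange: A = 100 × 12 = 1200.00, centroid at (58.00, 6.00).
web: A = 8 × 170 = 1360.00, centroid at (4.00, 97.00).
top flange: A = 40 × 20 = 800.00, centroid at (-12.00, 192.00).
ΣA = 3360.00 in², ΣAx̄ = 65440.00 in³, ΣAȳ = 292720.00 in³.
x̄ = 65440.00/3360.00 = 19.48 in; ȳ = 292720.00/3360.00 = 87.12 in.

x̄ = 19.48 in, ȳ = 87.12 in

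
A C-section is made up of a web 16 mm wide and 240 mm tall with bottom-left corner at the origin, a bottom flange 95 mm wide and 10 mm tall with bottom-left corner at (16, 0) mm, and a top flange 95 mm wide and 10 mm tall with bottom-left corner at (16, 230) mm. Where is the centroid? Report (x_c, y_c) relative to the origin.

web: A = 16 × 240 = 3840.00, centroid at (8.00, 120.00).
bottom flange: A = 95 × 10 = 950.00, centroid at (63.50, 5.00).
top flange: A = 95 × 10 = 950.00, centroid at (63.50, 235.00).
ΣA = 5740.00 mm², ΣAx_c = 151370.00 mm³, ΣAy_c = 688800.00 mm³.
x_c = 151370.00/5740.00 = 26.37 mm; y_c = 688800.00/5740.00 = 120.00 mm.

x_c = 26.37 mm, y_c = 120.00 mm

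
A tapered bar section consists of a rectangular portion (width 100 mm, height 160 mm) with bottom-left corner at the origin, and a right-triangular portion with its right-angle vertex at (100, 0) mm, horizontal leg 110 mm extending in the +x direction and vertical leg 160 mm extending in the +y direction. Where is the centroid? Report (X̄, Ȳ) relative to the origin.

X̄ = 80.75 mm, Ȳ = 70.54 mm

Part | A | x̄ᵢ | ȳᵢ | A·x̄ᵢ | A·ȳᵢ
rectangular portion | 16000.00 | 50.00 | 80.00 | 800000.00 | 1280000.00
triangular portion | 8800.00 | 136.67 | 53.33 | 1202666.67 | 469333.33
Σ | 24800.00 |  |  | 2002666.67 | 1749333.33
X̄ = 2002666.67 / 24800.00 = 80.75 mm
Ȳ = 1749333.33 / 24800.00 = 70.54 mm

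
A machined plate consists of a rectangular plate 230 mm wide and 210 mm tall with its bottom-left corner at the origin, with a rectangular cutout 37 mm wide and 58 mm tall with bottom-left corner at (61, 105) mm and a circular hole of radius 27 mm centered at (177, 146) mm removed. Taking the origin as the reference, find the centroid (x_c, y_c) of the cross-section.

plate: A = 230 × 210 = 48300.00, centroid at (115.00, 105.00).
hole 1: A = −(37 × 58) = -2146.00, centroid at (79.50, 134.00).
hole 2: A = −π·27² = -2290.22, centroid at (177.00, 146.00).
ΣA = 43863.78 mm²
ΣAx_c = (48300.00)(115.00) + (-2146.00)(79.50) + (-2290.22)(177.00) = 4978523.88 mm³
ΣAy_c = (48300.00)(105.00) + (-2146.00)(134.00) + (-2290.22)(146.00) = 4449563.73 mm³
x_c = 4978523.88 / 43863.78 = 113.50 mm
y_c = 4449563.73 / 43863.78 = 101.44 mm

x_c = 113.50 mm, y_c = 101.44 mm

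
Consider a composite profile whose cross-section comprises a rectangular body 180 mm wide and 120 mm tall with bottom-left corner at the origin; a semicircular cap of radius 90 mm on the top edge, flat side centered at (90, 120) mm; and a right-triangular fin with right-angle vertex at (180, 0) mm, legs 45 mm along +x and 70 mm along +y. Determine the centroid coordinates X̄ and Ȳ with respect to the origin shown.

X̄ = 94.61 mm, Ȳ = 93.20 mm

Part | A | x̄ᵢ | ȳᵢ | A·x̄ᵢ | A·ȳᵢ
rectangular body | 21600.00 | 90.00 | 60.00 | 1944000.00 | 1296000.00
semicircular top | 12723.45 | 90.00 | 158.20 | 1145110.52 | 2012814.03
triangular fin | 1575.00 | 195.00 | 23.33 | 307125.00 | 36750.00
Σ | 35898.45 |  |  | 3396235.52 | 3345564.03
X̄ = 3396235.52 / 35898.45 = 94.61 mm
Ȳ = 3345564.03 / 35898.45 = 93.20 mm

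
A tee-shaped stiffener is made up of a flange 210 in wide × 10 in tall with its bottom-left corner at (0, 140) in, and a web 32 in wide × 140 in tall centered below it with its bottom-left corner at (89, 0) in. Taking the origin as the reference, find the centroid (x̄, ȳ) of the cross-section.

web: A = 32 × 140 = 4480.00, centroid at (105.00, 70.00).
flange: A = 210 × 10 = 2100.00, centroid at (105.00, 145.00).
ΣA = 6580.00 in², ΣAx̄ = 690900.00 in³, ΣAȳ = 618100.00 in³.
x̄ = 690900.00/6580.00 = 105.00 in; ȳ = 618100.00/6580.00 = 93.94 in.

x̄ = 105.00 in, ȳ = 93.94 in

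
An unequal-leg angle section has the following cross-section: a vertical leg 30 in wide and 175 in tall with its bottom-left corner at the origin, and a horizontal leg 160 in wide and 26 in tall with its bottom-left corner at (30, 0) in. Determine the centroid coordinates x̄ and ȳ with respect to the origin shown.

x̄ = 57.00 in, ȳ = 54.56 in

vertical leg: A = 30 × 175 = 5250.00, centroid at (15.00, 87.50).
horizontal leg: A = 160 × 26 = 4160.00, centroid at (110.00, 13.00).
ΣA = 9410.00 in²
ΣAx̄ = (5250.00)(15.00) + (4160.00)(110.00) = 536350.00 in³
ΣAȳ = (5250.00)(87.50) + (4160.00)(13.00) = 513455.00 in³
x̄ = 536350.00 / 9410.00 = 57.00 in
ȳ = 513455.00 / 9410.00 = 54.56 in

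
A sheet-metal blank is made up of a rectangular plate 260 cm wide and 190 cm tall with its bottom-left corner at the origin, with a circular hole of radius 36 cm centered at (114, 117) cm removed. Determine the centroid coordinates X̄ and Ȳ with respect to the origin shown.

plate: A = 260 × 190 = 49400.00, centroid at (130.00, 95.00).
hole: A = −π·36² = -4071.50, centroid at (114.00, 117.00).
ΣA = 45328.50 cm², ΣAX̄ = 5957848.53 cm³, ΣAȲ = 4216634.02 cm³.
X̄ = 5957848.53/45328.50 = 131.44 cm; Ȳ = 4216634.02/45328.50 = 93.02 cm.

X̄ = 131.44 cm, Ȳ = 93.02 cm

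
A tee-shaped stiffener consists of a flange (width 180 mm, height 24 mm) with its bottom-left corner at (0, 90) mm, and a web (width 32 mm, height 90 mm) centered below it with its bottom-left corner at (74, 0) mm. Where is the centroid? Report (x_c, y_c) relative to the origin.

x_c = 90.00 mm, y_c = 79.20 mm

web: A = 32 × 90 = 2880.00, centroid at (90.00, 45.00).
flange: A = 180 × 24 = 4320.00, centroid at (90.00, 102.00).
ΣA = 7200.00 mm²
ΣAx_c = (2880.00)(90.00) + (4320.00)(90.00) = 648000.00 mm³
ΣAy_c = (2880.00)(45.00) + (4320.00)(102.00) = 570240.00 mm³
x_c = 648000.00 / 7200.00 = 90.00 mm
y_c = 570240.00 / 7200.00 = 79.20 mm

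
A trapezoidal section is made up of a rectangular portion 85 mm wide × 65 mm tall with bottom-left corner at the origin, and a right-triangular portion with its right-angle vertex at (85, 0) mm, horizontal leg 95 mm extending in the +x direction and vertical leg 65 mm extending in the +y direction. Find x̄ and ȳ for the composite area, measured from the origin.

rectangular portion: A = 85 × 65 = 5525.00, centroid at (42.50, 32.50).
triangular portion: A = ½·95·65 = 3087.50, centroid at (116.67, 21.67).
ΣA = 8612.50 mm², ΣAx̄ = 595020.83 mm³, ΣAȳ = 246458.33 mm³.
x̄ = 595020.83/8612.50 = 69.09 mm; ȳ = 246458.33/8612.50 = 28.62 mm.

x̄ = 69.09 mm, ȳ = 28.62 mm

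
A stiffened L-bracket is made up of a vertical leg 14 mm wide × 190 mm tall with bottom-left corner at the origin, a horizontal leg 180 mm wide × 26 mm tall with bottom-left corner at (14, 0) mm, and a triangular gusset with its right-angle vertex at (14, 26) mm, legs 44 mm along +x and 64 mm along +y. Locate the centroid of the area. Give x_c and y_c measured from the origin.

vertical leg: A = 14 × 190 = 2660.00, centroid at (7.00, 95.00).
horizontal leg: A = 180 × 26 = 4680.00, centroid at (104.00, 13.00).
gusset: A = ½·44·64 = 1408.00, centroid at (28.67, 47.33).
ΣA = 8748.00 mm², ΣAx_c = 545702.67 mm³, ΣAy_c = 380185.33 mm³.
x_c = 545702.67/8748.00 = 62.38 mm; y_c = 380185.33/8748.00 = 43.46 mm.

x_c = 62.38 mm, y_c = 43.46 mm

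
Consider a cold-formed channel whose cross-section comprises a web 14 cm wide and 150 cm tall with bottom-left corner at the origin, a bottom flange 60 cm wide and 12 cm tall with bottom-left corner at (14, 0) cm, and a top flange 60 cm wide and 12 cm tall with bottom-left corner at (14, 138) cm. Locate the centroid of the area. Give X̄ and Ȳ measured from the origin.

web: A = 14 × 150 = 2100.00, centroid at (7.00, 75.00).
bottom flange: A = 60 × 12 = 720.00, centroid at (44.00, 6.00).
top flange: A = 60 × 12 = 720.00, centroid at (44.00, 144.00).
ΣA = 3540.00 cm², ΣAX̄ = 78060.00 cm³, ΣAȲ = 265500.00 cm³.
X̄ = 78060.00/3540.00 = 22.05 cm; Ȳ = 265500.00/3540.00 = 75.00 cm.

X̄ = 22.05 cm, Ȳ = 75.00 cm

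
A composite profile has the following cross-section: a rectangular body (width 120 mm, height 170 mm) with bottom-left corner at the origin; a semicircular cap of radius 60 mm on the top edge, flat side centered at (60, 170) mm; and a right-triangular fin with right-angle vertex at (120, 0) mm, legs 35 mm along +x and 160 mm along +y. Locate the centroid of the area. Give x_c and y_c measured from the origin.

x_c = 66.95 mm, y_c = 103.58 mm

Part | A | x̄ᵢ | ȳᵢ | A·x̄ᵢ | A·ȳᵢ
rectangular body | 20400.00 | 60.00 | 85.00 | 1224000.00 | 1734000.00
semicircular top | 5654.87 | 60.00 | 195.46 | 339292.01 | 1105327.35
triangular fin | 2800.00 | 131.67 | 53.33 | 368666.67 | 149333.33
Σ | 28854.87 |  |  | 1931958.67 | 2988660.69
x_c = 1931958.67 / 28854.87 = 66.95 mm
y_c = 2988660.69 / 28854.87 = 103.58 mm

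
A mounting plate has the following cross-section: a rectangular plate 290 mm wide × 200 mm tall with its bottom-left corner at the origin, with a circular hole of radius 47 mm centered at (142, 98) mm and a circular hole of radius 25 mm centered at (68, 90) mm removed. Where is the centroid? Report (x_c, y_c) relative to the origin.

Part | A | x̄ᵢ | ȳᵢ | A·x̄ᵢ | A·ȳᵢ
plate | 58000.00 | 145.00 | 100.00 | 8410000.00 | 5800000.00
hole 1 | -6939.78 | 142.00 | 98.00 | -985448.50 | -680098.26
hole 2 | -1963.50 | 68.00 | 90.00 | -133517.69 | -176714.59
Σ | 49096.73 |  |  | 7291033.81 | 4943187.15
x_c = 7291033.81 / 49096.73 = 148.50 mm
y_c = 4943187.15 / 49096.73 = 100.68 mm

x_c = 148.50 mm, y_c = 100.68 mm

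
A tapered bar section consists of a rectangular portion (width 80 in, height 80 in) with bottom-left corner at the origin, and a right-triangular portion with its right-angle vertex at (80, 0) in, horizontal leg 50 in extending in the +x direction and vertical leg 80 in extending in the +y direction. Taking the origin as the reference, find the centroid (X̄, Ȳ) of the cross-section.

rectangular portion: A = 80 × 80 = 6400.00, centroid at (40.00, 40.00).
triangular portion: A = ½·50·80 = 2000.00, centroid at (96.67, 26.67).
ΣA = 8400.00 in², ΣAX̄ = 449333.33 in³, ΣAȲ = 309333.33 in³.
X̄ = 449333.33/8400.00 = 53.49 in; Ȳ = 309333.33/8400.00 = 36.83 in.

X̄ = 53.49 in, Ȳ = 36.83 in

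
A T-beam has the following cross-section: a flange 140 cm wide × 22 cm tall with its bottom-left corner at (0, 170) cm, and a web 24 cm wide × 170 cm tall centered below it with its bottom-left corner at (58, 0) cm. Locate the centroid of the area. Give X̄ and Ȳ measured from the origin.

Part | A | x̄ᵢ | ȳᵢ | A·x̄ᵢ | A·ȳᵢ
web | 4080.00 | 70.00 | 85.00 | 285600.00 | 346800.00
flange | 3080.00 | 70.00 | 181.00 | 215600.00 | 557480.00
Σ | 7160.00 |  |  | 501200.00 | 904280.00
X̄ = 501200.00 / 7160.00 = 70.00 cm
Ȳ = 904280.00 / 7160.00 = 126.30 cm

X̄ = 70.00 cm, Ȳ = 126.30 cm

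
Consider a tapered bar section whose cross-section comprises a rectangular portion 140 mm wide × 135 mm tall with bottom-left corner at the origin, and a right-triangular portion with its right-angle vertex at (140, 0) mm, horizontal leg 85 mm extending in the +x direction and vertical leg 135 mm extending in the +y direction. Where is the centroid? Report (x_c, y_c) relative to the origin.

rectangular portion: A = 140 × 135 = 18900.00, centroid at (70.00, 67.50).
triangular portion: A = ½·85·135 = 5737.50, centroid at (168.33, 45.00).
ΣA = 24637.50 mm², ΣAx_c = 2288812.50 mm³, ΣAy_c = 1533937.50 mm³.
x_c = 2288812.50/24637.50 = 92.90 mm; y_c = 1533937.50/24637.50 = 62.26 mm.

x_c = 92.90 mm, y_c = 62.26 mm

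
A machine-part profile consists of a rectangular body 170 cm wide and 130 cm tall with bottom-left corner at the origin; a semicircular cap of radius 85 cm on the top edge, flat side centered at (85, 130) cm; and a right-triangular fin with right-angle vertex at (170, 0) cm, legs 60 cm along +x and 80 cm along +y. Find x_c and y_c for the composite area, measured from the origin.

x_c = 92.03 cm, y_c = 94.43 cm

rectangular body: A = 170 × 130 = 22100.00, centroid at (85.00, 65.00).
semicircular top: A = ½π·85² = 11349.00, centroid at (85.00, 166.08).
triangular fin: A = ½·60·80 = 2400.00, centroid at (190.00, 26.67).
ΣA = 35849.00 cm²
ΣAx_c = (22100.00)(85.00) + (11349.00)(85.00) + (2400.00)(190.00) = 3299165.29 cm³
ΣAy_c = (22100.00)(65.00) + (11349.00)(166.08) + (2400.00)(26.67) = 3385287.12 cm³
x_c = 3299165.29 / 35849.00 = 92.03 cm
y_c = 3385287.12 / 35849.00 = 94.43 cm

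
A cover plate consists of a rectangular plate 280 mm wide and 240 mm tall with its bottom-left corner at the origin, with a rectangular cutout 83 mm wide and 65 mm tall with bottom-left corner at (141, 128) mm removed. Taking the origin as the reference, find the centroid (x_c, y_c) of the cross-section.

x_c = 136.29 mm, y_c = 116.46 mm

Part | A | x̄ᵢ | ȳᵢ | A·x̄ᵢ | A·ȳᵢ
plate | 67200.00 | 140.00 | 120.00 | 9408000.00 | 8064000.00
hole | -5395.00 | 182.50 | 160.50 | -984587.50 | -865897.50
Σ | 61805.00 |  |  | 8423412.50 | 7198102.50
x_c = 8423412.50 / 61805.00 = 136.29 mm
y_c = 7198102.50 / 61805.00 = 116.46 mm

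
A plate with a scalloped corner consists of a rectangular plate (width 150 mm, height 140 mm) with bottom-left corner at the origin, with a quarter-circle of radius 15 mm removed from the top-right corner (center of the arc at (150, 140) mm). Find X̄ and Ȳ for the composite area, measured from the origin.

X̄ = 74.42 mm, Ȳ = 69.46 mm

Part | A | x̄ᵢ | ȳᵢ | A·x̄ᵢ | A·ȳᵢ
plate | 21000.00 | 75.00 | 70.00 | 1575000.00 | 1470000.00
removed quarter-circle | -176.71 | 143.63 | 133.63 | -25382.19 | -23615.04
Σ | 20823.29 |  |  | 1549617.81 | 1446384.96
X̄ = 1549617.81 / 20823.29 = 74.42 mm
Ȳ = 1446384.96 / 20823.29 = 69.46 mm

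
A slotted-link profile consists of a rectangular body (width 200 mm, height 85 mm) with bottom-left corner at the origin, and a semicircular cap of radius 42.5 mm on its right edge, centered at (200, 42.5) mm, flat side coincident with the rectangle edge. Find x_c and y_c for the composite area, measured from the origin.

rectangular body: A = 200 × 85 = 17000.00, centroid at (100.00, 42.50).
semicircular end: A = ½π·42.5² = 2837.25, centroid at (218.04, 42.50).
ΣA = 19837.25 mm², ΣAx_c = 2318627.26 mm³, ΣAy_c = 843083.16 mm³.
x_c = 2318627.26/19837.25 = 116.88 mm; y_c = 843083.16/19837.25 = 42.50 mm.

x_c = 116.88 mm, y_c = 42.50 mm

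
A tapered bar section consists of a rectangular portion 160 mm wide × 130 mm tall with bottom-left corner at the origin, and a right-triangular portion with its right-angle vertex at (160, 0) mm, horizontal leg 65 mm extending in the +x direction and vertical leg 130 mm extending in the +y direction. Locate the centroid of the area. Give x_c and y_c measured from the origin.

x_c = 97.16 mm, y_c = 61.34 mm

Part | A | x̄ᵢ | ȳᵢ | A·x̄ᵢ | A·ȳᵢ
rectangular portion | 20800.00 | 80.00 | 65.00 | 1664000.00 | 1352000.00
triangular portion | 4225.00 | 181.67 | 43.33 | 767541.67 | 183083.33
Σ | 25025.00 |  |  | 2431541.67 | 1535083.33
x_c = 2431541.67 / 25025.00 = 97.16 mm
y_c = 1535083.33 / 25025.00 = 61.34 mm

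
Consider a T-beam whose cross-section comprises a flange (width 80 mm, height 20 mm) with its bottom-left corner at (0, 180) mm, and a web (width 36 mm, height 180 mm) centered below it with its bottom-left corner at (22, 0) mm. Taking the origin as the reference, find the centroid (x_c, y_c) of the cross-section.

web: A = 36 × 180 = 6480.00, centroid at (40.00, 90.00).
flange: A = 80 × 20 = 1600.00, centroid at (40.00, 190.00).
ΣA = 8080.00 mm², ΣAx_c = 323200.00 mm³, ΣAy_c = 887200.00 mm³.
x_c = 323200.00/8080.00 = 40.00 mm; y_c = 887200.00/8080.00 = 109.80 mm.

x_c = 40.00 mm, y_c = 109.80 mm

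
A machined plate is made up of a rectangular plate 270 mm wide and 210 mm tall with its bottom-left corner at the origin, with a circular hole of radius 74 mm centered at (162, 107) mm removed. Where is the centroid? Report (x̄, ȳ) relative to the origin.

plate: A = 270 × 210 = 56700.00, centroid at (135.00, 105.00).
hole: A = −π·74² = -17203.36, centroid at (162.00, 107.00).
ΣA = 39496.64 mm²
ΣAx̄ = (56700.00)(135.00) + (-17203.36)(162.00) = 4867555.46 mm³
ΣAȳ = (56700.00)(105.00) + (-17203.36)(107.00) = 4112740.33 mm³
x̄ = 4867555.46 / 39496.64 = 123.24 mm
ȳ = 4112740.33 / 39496.64 = 104.13 mm

x̄ = 123.24 mm, ȳ = 104.13 mm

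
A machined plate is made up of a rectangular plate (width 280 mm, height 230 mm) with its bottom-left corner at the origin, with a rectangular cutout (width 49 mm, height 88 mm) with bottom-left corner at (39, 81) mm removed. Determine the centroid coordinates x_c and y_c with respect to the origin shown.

x_c = 145.49 mm, y_c = 114.28 mm

plate: A = 280 × 230 = 64400.00, centroid at (140.00, 115.00).
hole: A = −(49 × 88) = -4312.00, centroid at (63.50, 125.00).
ΣA = 60088.00 mm²
ΣAx_c = (64400.00)(140.00) + (-4312.00)(63.50) = 8742188.00 mm³
ΣAy_c = (64400.00)(115.00) + (-4312.00)(125.00) = 6867000.00 mm³
x_c = 8742188.00 / 60088.00 = 145.49 mm
y_c = 6867000.00 / 60088.00 = 114.28 mm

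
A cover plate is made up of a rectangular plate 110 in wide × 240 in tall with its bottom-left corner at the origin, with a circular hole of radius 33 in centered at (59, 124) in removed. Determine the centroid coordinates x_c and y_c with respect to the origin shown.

plate: A = 110 × 240 = 26400.00, centroid at (55.00, 120.00).
hole: A = −π·33² = -3421.19, centroid at (59.00, 124.00).
ΣA = 22978.81 in²
ΣAx_c = (26400.00)(55.00) + (-3421.19)(59.00) = 1250149.53 in³
ΣAy_c = (26400.00)(120.00) + (-3421.19)(124.00) = 2743771.89 in³
x_c = 1250149.53 / 22978.81 = 54.40 in
y_c = 2743771.89 / 22978.81 = 119.40 in

x_c = 54.40 in, y_c = 119.40 in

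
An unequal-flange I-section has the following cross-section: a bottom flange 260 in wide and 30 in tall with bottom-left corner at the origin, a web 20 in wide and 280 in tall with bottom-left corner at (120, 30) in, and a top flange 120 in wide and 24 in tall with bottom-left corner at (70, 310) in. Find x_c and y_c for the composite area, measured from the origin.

x_c = 130.00 in, y_c = 122.63 in

bottom flange: A = 260 × 30 = 7800.00, centroid at (130.00, 15.00).
web: A = 20 × 280 = 5600.00, centroid at (130.00, 170.00).
top flange: A = 120 × 24 = 2880.00, centroid at (130.00, 322.00).
ΣA = 16280.00 in²
ΣAx_c = (7800.00)(130.00) + (5600.00)(130.00) + (2880.00)(130.00) = 2116400.00 in³
ΣAy_c = (7800.00)(15.00) + (5600.00)(170.00) + (2880.00)(322.00) = 1996360.00 in³
x_c = 2116400.00 / 16280.00 = 130.00 in
y_c = 1996360.00 / 16280.00 = 122.63 in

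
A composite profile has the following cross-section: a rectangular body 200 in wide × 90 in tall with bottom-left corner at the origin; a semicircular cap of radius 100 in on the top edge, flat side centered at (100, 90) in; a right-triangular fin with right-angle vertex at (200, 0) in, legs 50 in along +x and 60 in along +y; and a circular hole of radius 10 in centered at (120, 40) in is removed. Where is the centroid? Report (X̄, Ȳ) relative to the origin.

X̄ = 104.84 in, Ȳ = 83.33 in

Part | A | x̄ᵢ | ȳᵢ | A·x̄ᵢ | A·ȳᵢ
rectangular body | 18000.00 | 100.00 | 45.00 | 1800000.00 | 810000.00
semicircular top | 15707.96 | 100.00 | 132.44 | 1570796.33 | 2080383.36
triangular fin | 1500.00 | 216.67 | 20.00 | 325000.00 | 30000.00
hole | -314.16 | 120.00 | 40.00 | -37699.11 | -12566.37
Σ | 34893.80 |  |  | 3658097.21 | 2907816.99
X̄ = 3658097.21 / 34893.80 = 104.84 in
Ȳ = 2907816.99 / 34893.80 = 83.33 in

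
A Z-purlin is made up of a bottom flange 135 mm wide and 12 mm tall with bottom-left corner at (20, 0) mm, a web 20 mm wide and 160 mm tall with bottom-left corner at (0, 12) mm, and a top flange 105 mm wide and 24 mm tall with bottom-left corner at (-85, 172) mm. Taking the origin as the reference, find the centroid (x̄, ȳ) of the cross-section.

bottom flange: A = 135 × 12 = 1620.00, centroid at (87.50, 6.00).
web: A = 20 × 160 = 3200.00, centroid at (10.00, 92.00).
top flange: A = 105 × 24 = 2520.00, centroid at (-32.50, 184.00).
ΣA = 7340.00 mm², ΣAx̄ = 91850.00 mm³, ΣAȳ = 767800.00 mm³.
x̄ = 91850.00/7340.00 = 12.51 mm; ȳ = 767800.00/7340.00 = 104.60 mm.

x̄ = 12.51 mm, ȳ = 104.60 mm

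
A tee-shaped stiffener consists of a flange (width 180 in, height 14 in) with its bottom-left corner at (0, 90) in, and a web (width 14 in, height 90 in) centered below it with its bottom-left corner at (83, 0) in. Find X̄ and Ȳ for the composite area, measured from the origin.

X̄ = 90.00 in, Ȳ = 79.67 in

Part | A | x̄ᵢ | ȳᵢ | A·x̄ᵢ | A·ȳᵢ
web | 1260.00 | 90.00 | 45.00 | 113400.00 | 56700.00
flange | 2520.00 | 90.00 | 97.00 | 226800.00 | 244440.00
Σ | 3780.00 |  |  | 340200.00 | 301140.00
X̄ = 340200.00 / 3780.00 = 90.00 in
Ȳ = 301140.00 / 3780.00 = 79.67 in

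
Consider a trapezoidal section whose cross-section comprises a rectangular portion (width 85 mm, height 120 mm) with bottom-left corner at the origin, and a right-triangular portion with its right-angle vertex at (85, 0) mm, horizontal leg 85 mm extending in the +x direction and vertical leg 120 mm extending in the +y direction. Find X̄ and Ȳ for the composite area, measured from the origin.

rectangular portion: A = 85 × 120 = 10200.00, centroid at (42.50, 60.00).
triangular portion: A = ½·85·120 = 5100.00, centroid at (113.33, 40.00).
ΣA = 15300.00 mm², ΣAX̄ = 1011500.00 mm³, ΣAȲ = 816000.00 mm³.
X̄ = 1011500.00/15300.00 = 66.11 mm; Ȳ = 816000.00/15300.00 = 53.33 mm.

X̄ = 66.11 mm, Ȳ = 53.33 mm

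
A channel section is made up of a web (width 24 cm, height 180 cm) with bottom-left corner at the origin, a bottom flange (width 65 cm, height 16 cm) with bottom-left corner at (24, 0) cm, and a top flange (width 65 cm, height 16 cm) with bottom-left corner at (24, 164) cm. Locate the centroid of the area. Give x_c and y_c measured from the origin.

x_c = 26.46 cm, y_c = 90.00 cm

web: A = 24 × 180 = 4320.00, centroid at (12.00, 90.00).
bottom flange: A = 65 × 16 = 1040.00, centroid at (56.50, 8.00).
top flange: A = 65 × 16 = 1040.00, centroid at (56.50, 172.00).
ΣA = 6400.00 cm²
ΣAx_c = (4320.00)(12.00) + (1040.00)(56.50) + (1040.00)(56.50) = 169360.00 cm³
ΣAy_c = (4320.00)(90.00) + (1040.00)(8.00) + (1040.00)(172.00) = 576000.00 cm³
x_c = 169360.00 / 6400.00 = 26.46 cm
y_c = 576000.00 / 6400.00 = 90.00 cm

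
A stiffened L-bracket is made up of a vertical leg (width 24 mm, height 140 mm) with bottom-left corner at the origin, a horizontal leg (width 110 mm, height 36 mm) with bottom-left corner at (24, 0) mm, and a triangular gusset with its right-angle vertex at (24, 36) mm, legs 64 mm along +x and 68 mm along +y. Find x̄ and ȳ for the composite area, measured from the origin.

vertical leg: A = 24 × 140 = 3360.00, centroid at (12.00, 70.00).
horizontal leg: A = 110 × 36 = 3960.00, centroid at (79.00, 18.00).
gusset: A = ½·64·68 = 2176.00, centroid at (45.33, 58.67).
ΣA = 9496.00 mm²
ΣAx̄ = (3360.00)(12.00) + (3960.00)(79.00) + (2176.00)(45.33) = 451805.33 mm³
ΣAȳ = (3360.00)(70.00) + (3960.00)(18.00) + (2176.00)(58.67) = 434138.67 mm³
x̄ = 451805.33 / 9496.00 = 47.58 mm
ȳ = 434138.67 / 9496.00 = 45.72 mm

x̄ = 47.58 mm, ȳ = 45.72 mm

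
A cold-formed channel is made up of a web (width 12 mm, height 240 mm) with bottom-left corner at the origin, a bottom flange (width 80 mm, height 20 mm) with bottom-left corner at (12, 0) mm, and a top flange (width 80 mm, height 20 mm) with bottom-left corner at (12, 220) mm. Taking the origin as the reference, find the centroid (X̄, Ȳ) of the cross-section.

web: A = 12 × 240 = 2880.00, centroid at (6.00, 120.00).
bottom flange: A = 80 × 20 = 1600.00, centroid at (52.00, 10.00).
top flange: A = 80 × 20 = 1600.00, centroid at (52.00, 230.00).
ΣA = 6080.00 mm²
ΣAX̄ = (2880.00)(6.00) + (1600.00)(52.00) + (1600.00)(52.00) = 183680.00 mm³
ΣAȲ = (2880.00)(120.00) + (1600.00)(10.00) + (1600.00)(230.00) = 729600.00 mm³
X̄ = 183680.00 / 6080.00 = 30.21 mm
Ȳ = 729600.00 / 6080.00 = 120.00 mm

X̄ = 30.21 mm, Ȳ = 120.00 mm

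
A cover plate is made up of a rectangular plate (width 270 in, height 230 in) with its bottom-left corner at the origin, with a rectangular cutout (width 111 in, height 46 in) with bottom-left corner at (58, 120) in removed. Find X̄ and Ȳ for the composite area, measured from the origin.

X̄ = 136.93 in, Ȳ = 112.49 in

plate: A = 270 × 230 = 62100.00, centroid at (135.00, 115.00).
hole: A = −(111 × 46) = -5106.00, centroid at (113.50, 143.00).
ΣA = 56994.00 in²
ΣAX̄ = (62100.00)(135.00) + (-5106.00)(113.50) = 7803969.00 in³
ΣAȲ = (62100.00)(115.00) + (-5106.00)(143.00) = 6411342.00 in³
X̄ = 7803969.00 / 56994.00 = 136.93 in
Ȳ = 6411342.00 / 56994.00 = 112.49 in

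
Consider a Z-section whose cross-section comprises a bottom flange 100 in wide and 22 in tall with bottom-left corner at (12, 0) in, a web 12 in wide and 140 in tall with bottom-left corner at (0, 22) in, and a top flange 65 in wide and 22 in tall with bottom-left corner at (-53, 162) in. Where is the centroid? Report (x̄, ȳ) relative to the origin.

Part | A | x̄ᵢ | ȳᵢ | A·x̄ᵢ | A·ȳᵢ
bottom flange | 2200.00 | 62.00 | 11.00 | 136400.00 | 24200.00
web | 1680.00 | 6.00 | 92.00 | 10080.00 | 154560.00
top flange | 1430.00 | -20.50 | 173.00 | -29315.00 | 247390.00
Σ | 5310.00 |  |  | 117165.00 | 426150.00
x̄ = 117165.00 / 5310.00 = 22.06 in
ȳ = 426150.00 / 5310.00 = 80.25 in

x̄ = 22.06 in, ȳ = 80.25 in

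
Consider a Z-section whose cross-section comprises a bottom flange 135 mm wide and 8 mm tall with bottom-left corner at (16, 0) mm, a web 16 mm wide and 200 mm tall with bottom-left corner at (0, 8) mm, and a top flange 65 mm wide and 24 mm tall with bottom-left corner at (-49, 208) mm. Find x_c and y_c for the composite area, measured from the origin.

bottom flange: A = 135 × 8 = 1080.00, centroid at (83.50, 4.00).
web: A = 16 × 200 = 3200.00, centroid at (8.00, 108.00).
top flange: A = 65 × 24 = 1560.00, centroid at (-16.50, 220.00).
ΣA = 5840.00 mm², ΣAx_c = 90040.00 mm³, ΣAy_c = 693120.00 mm³.
x_c = 90040.00/5840.00 = 15.42 mm; y_c = 693120.00/5840.00 = 118.68 mm.

x_c = 15.42 mm, y_c = 118.68 mm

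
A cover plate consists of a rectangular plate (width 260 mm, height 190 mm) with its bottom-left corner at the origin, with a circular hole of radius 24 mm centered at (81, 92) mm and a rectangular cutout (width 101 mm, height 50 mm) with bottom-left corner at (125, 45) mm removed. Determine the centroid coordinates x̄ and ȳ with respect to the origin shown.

plate: A = 260 × 190 = 49400.00, centroid at (130.00, 95.00).
hole 1: A = −π·24² = -1809.56, centroid at (81.00, 92.00).
hole 2: A = −(101 × 50) = -5050.00, centroid at (175.50, 70.00).
ΣA = 42540.44 mm², ΣAx̄ = 5389150.85 mm³, ΣAȳ = 4173020.72 mm³.
x̄ = 5389150.85/42540.44 = 126.68 mm; ȳ = 4173020.72/42540.44 = 98.10 mm.

x̄ = 126.68 mm, ȳ = 98.10 mm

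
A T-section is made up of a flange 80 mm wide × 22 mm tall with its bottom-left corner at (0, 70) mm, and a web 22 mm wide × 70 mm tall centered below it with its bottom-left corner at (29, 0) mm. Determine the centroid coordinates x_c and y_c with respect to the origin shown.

x_c = 40.00 mm, y_c = 59.53 mm

web: A = 22 × 70 = 1540.00, centroid at (40.00, 35.00).
flange: A = 80 × 22 = 1760.00, centroid at (40.00, 81.00).
ΣA = 3300.00 mm², ΣAx_c = 132000.00 mm³, ΣAy_c = 196460.00 mm³.
x_c = 132000.00/3300.00 = 40.00 mm; y_c = 196460.00/3300.00 = 59.53 mm.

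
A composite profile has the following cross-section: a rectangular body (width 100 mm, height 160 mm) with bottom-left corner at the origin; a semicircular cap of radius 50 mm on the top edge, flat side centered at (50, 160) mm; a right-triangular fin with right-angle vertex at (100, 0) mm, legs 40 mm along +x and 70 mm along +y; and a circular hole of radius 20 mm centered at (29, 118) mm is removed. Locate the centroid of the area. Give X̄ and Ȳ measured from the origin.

X̄ = 55.73 mm, Ȳ = 93.47 mm

Part | A | x̄ᵢ | ȳᵢ | A·x̄ᵢ | A·ȳᵢ
rectangular body | 16000.00 | 50.00 | 80.00 | 800000.00 | 1280000.00
semicircular top | 3926.99 | 50.00 | 181.22 | 196349.54 | 711651.86
triangular fin | 1400.00 | 113.33 | 23.33 | 158666.67 | 32666.67
hole | -1256.64 | 29.00 | 118.00 | -36442.47 | -148283.17
Σ | 20070.35 |  |  | 1118573.73 | 1876035.36
X̄ = 1118573.73 / 20070.35 = 55.73 mm
Ȳ = 1876035.36 / 20070.35 = 93.47 mm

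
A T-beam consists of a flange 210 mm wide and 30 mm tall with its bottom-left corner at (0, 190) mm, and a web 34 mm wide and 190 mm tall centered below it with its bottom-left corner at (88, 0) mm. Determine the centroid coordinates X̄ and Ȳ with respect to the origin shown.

X̄ = 105.00 mm, Ȳ = 149.31 mm

web: A = 34 × 190 = 6460.00, centroid at (105.00, 95.00).
flange: A = 210 × 30 = 6300.00, centroid at (105.00, 205.00).
ΣA = 12760.00 mm²
ΣAX̄ = (6460.00)(105.00) + (6300.00)(105.00) = 1339800.00 mm³
ΣAȲ = (6460.00)(95.00) + (6300.00)(205.00) = 1905200.00 mm³
X̄ = 1339800.00 / 12760.00 = 105.00 mm
Ȳ = 1905200.00 / 12760.00 = 149.31 mm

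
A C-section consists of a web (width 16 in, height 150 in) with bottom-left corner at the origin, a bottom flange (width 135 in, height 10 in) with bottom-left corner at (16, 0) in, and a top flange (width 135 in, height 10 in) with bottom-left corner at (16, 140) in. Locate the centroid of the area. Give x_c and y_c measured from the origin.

x_c = 47.97 in, y_c = 75.00 in

web: A = 16 × 150 = 2400.00, centroid at (8.00, 75.00).
bottom flange: A = 135 × 10 = 1350.00, centroid at (83.50, 5.00).
top flange: A = 135 × 10 = 1350.00, centroid at (83.50, 145.00).
ΣA = 5100.00 in²
ΣAx_c = (2400.00)(8.00) + (1350.00)(83.50) + (1350.00)(83.50) = 244650.00 in³
ΣAy_c = (2400.00)(75.00) + (1350.00)(5.00) + (1350.00)(145.00) = 382500.00 in³
x_c = 244650.00 / 5100.00 = 47.97 in
y_c = 382500.00 / 5100.00 = 75.00 in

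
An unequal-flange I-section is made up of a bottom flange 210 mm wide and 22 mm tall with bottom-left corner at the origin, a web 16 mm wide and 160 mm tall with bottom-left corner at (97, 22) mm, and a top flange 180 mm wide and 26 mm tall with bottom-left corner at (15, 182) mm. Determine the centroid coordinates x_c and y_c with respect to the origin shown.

Part | A | x̄ᵢ | ȳᵢ | A·x̄ᵢ | A·ȳᵢ
bottom flange | 4620.00 | 105.00 | 11.00 | 485100.00 | 50820.00
web | 2560.00 | 105.00 | 102.00 | 268800.00 | 261120.00
top flange | 4680.00 | 105.00 | 195.00 | 491400.00 | 912600.00
Σ | 11860.00 |  |  | 1245300.00 | 1224540.00
x_c = 1245300.00 / 11860.00 = 105.00 mm
y_c = 1224540.00 / 11860.00 = 103.25 mm

x_c = 105.00 mm, y_c = 103.25 mm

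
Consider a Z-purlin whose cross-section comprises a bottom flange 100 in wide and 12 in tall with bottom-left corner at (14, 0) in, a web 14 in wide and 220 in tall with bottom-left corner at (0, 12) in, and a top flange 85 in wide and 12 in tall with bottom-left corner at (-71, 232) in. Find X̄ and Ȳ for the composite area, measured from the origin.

X̄ = 13.07 in, Ȳ = 118.06 in

bottom flange: A = 100 × 12 = 1200.00, centroid at (64.00, 6.00).
web: A = 14 × 220 = 3080.00, centroid at (7.00, 122.00).
top flange: A = 85 × 12 = 1020.00, centroid at (-28.50, 238.00).
ΣA = 5300.00 in², ΣAX̄ = 69290.00 in³, ΣAȲ = 625720.00 in³.
X̄ = 69290.00/5300.00 = 13.07 in; Ȳ = 625720.00/5300.00 = 118.06 in.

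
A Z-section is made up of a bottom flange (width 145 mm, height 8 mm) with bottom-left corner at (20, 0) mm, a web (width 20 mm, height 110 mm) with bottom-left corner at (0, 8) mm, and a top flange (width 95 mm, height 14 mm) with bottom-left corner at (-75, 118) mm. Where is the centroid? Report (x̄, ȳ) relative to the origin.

x̄ = 19.77 mm, ȳ = 65.99 mm

Part | A | x̄ᵢ | ȳᵢ | A·x̄ᵢ | A·ȳᵢ
bottom flange | 1160.00 | 92.50 | 4.00 | 107300.00 | 4640.00
web | 2200.00 | 10.00 | 63.00 | 22000.00 | 138600.00
top flange | 1330.00 | -27.50 | 125.00 | -36575.00 | 166250.00
Σ | 4690.00 |  |  | 92725.00 | 309490.00
x̄ = 92725.00 / 4690.00 = 19.77 mm
ȳ = 309490.00 / 4690.00 = 65.99 mm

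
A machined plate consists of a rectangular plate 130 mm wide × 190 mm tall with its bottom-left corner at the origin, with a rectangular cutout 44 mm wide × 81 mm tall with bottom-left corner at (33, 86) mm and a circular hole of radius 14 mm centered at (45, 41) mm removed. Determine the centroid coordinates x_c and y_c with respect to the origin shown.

x_c = 67.34 mm, y_c = 91.15 mm

Part | A | x̄ᵢ | ȳᵢ | A·x̄ᵢ | A·ȳᵢ
plate | 24700.00 | 65.00 | 95.00 | 1605500.00 | 2346500.00
hole 1 | -3564.00 | 55.00 | 126.50 | -196020.00 | -450846.00
hole 2 | -615.75 | 45.00 | 41.00 | -27708.85 | -25245.84
Σ | 20520.25 |  |  | 1381771.15 | 1870408.16
x_c = 1381771.15 / 20520.25 = 67.34 mm
y_c = 1870408.16 / 20520.25 = 91.15 mm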